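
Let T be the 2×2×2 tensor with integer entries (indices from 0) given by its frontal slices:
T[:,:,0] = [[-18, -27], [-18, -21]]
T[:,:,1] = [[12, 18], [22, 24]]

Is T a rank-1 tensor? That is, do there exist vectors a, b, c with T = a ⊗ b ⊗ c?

The mode-1 unfolding of T (rows indexed by i, columns by (j,k) = (0,0), (0,1), (1,0), (1,1)) is [[-18, 12, -27, 18], [-18, 22, -21, 24]].
There the 2×2 minor on rows i ∈ {0, 1}, columns (j,k) ∈ {(0,0), (0,1)} is det [[-18, 12], [-18, 22]] = -180 ≠ 0, so this unfolding has rank ≥ 2; CP rank is at least every unfolding rank, so rank(T) ≥ 2.
In particular rank(T) ≥ 2 > 1, so T is not rank-1.

No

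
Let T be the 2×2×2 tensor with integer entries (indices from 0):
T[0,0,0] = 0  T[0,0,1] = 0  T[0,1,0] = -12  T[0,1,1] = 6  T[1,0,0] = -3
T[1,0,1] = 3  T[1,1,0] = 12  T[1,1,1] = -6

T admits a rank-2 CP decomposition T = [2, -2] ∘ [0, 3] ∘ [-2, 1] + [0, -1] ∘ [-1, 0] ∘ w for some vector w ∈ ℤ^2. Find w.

Subtract the known terms from T to get the rank-1 residual R = [0, -1] ∘ [-1, 0] ∘ w, so R[i,j,k] = a[i]·b[j]·w[k]. Pick indices with nonzero a[1]·b[0] = (-1)·(-1) = 1. Only the fibre through (1,0,·) is needed: R[1,0,:] = T[1,0,:] − Σₗ aₗ[1]bₗ[0]cₗ = [-3, 3] − (-2)·(0)·[-2, 1] = [-3, 3]. Then w[k] = R[1,0,k] / 1 for each k, giving w = [-3, 3] / 1 = [-3, 3].

w = [-3, 3]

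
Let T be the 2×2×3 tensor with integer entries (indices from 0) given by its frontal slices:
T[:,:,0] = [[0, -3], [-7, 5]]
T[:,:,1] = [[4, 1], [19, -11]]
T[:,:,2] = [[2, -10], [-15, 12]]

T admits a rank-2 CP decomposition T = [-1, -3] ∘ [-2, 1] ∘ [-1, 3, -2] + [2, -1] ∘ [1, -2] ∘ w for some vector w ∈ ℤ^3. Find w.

Subtract the known terms from T to get the rank-1 residual R = [2, -1] ∘ [1, -2] ∘ w, so R[i,j,k] = a[i]·b[j]·w[k]. Pick indices with nonzero a[0]·b[0] = (2)·(1) = 2. Only the fibre through (0,0,·) is needed: R[0,0,:] = T[0,0,:] − Σₗ aₗ[0]bₗ[0]cₗ = [0, 4, 2] − (-1)·(-2)·[-1, 3, -2] = [2, -2, 6]. Then w[k] = R[0,0,k] / 2 for each k, giving w = [2, -2, 6] / 2 = [1, -1, 3].

w = [1, -1, 3]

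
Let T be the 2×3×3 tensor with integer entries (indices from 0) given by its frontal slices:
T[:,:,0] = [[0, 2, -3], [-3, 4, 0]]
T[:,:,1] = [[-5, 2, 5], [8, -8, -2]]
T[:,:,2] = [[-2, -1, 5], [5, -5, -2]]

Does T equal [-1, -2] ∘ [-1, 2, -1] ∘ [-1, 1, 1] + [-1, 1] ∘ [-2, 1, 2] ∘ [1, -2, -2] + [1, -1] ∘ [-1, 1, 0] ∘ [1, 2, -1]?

Yes

Reconstruct entrywise from the claimed factors. For example, T[0,1,1] = 2 and Σₗ aₗ[0]bₗ[1]cₗ[1] = (-1)·(2)·(1) + (-1)·(1)·(-2) + (1)·(1)·(2) = 2; checking all 18 entries, every one matches. The claim holds.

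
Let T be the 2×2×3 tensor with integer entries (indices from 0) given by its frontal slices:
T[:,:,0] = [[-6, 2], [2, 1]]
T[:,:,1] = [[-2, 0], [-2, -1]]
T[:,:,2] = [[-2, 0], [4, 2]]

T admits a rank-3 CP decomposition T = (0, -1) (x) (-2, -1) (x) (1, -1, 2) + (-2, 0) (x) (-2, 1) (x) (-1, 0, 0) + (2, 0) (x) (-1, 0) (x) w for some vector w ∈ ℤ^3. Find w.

Subtract the known terms from T to get the rank-1 residual R = (2, 0) (x) (-1, 0) (x) w, so R[i,j,k] = a[i]·b[j]·w[k]. Pick indices with nonzero a[0]·b[0] = (2)·(-1) = -2. Only the fibre through (0,0,·) is needed: R[0,0,:] = T[0,0,:] − Σₗ aₗ[0]bₗ[0]cₗ = [-6, -2, -2] − (0)·(-2)·(1, -1, 2) − (-2)·(-2)·(-1, 0, 0) = [-2, -2, -2]. Then w[k] = R[0,0,k] / -2 for each k, giving w = [-2, -2, -2] / -2 = (1, 1, 1).

w = (1, 1, 1)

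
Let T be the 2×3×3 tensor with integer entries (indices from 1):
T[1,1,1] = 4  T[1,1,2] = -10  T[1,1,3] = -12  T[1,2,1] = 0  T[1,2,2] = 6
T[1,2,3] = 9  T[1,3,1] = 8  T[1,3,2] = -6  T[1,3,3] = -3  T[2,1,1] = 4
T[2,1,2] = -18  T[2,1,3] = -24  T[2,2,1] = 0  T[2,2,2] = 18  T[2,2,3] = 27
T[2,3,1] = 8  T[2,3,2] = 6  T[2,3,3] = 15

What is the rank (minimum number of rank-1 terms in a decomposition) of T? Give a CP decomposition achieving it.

rank(T) = 2

Lower bound: in the mode-3 unfolding of T (rows indexed by k, columns by (i,j)) the 2×2 minor on rows k ∈ {1, 2}, columns (i,j) ∈ {(1,1), (1,2)} is det [[4, 0], [-10, 6]] = 24 ≠ 0, so that unfolding has rank ≥ 2 and hence rank(T) ≥ 2 (CP rank is at least every unfolding rank, though it can be larger).
Upper bound: with S_k = T[:,:,k], the two rank-1 terms a₁b₁ᵀ, a₂b₂ᵀ are the rank-1 members of the pencil x·S₁ + y·S₂.
The 2×2 minor of x·S₁ + y·S₂ on rows {1,2}, columns {1,2} is 48·xy − 72·y² = 24·(2·x − 3·y)(y), vanishing at (x:y) = (3:2) and (1:0).
M₁ = 3·S₁ + 2·S₂ = [[-8, 12, 12], [-24, 36, 36]] = (-4)·[1, 3][2, -3, -3]ᵀ and M₂ = S₁ = [[4, 0, 8], [4, 0, 8]] = 4·[1, 1][1, 0, 2]ᵀ, so take a₁ = [1, 3], b₁ = [2, -3, -3], a₂ = [1, 1], b₂ = [1, 0, 2].
Each slice is an integer combination of E₁ = a₁b₁ᵀ and E₂ = a₂b₂ᵀ: S₁ = 4·E₂, S₂ = −2·E₁ − 6·E₂, S₃ = −3·E₁ − 6·E₂; reading off coefficients, c₁ = [0, -2, -3] and c₂ = [4, -6, -6].
Hence T = [1, 3] ⊗ [2, -3, -3] ⊗ [0, -2, -3] + [1, 1] ⊗ [1, 0, 2] ⊗ [4, -6, -6], so rank(T) ≤ 2.
These bounds meet, so rank(T) = 2.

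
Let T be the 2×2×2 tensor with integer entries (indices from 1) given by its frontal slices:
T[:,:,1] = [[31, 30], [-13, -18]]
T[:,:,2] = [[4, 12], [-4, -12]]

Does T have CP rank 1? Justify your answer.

The mode-2 unfolding of T (rows indexed by j, columns by (i,k) = (1,1), (1,2), (2,1), (2,2)) is [[31, 4, -13, -4], [30, 12, -18, -12]].
There the 2×2 minor on rows j ∈ {1, 2}, columns (i,k) ∈ {(1,1), (1,2)} is det [[31, 4], [30, 12]] = 252 ≠ 0, so this unfolding has rank ≥ 2; CP rank is at least every unfolding rank, so rank(T) ≥ 2.
In particular rank(T) ≥ 2 > 1, so T is not rank-1.

No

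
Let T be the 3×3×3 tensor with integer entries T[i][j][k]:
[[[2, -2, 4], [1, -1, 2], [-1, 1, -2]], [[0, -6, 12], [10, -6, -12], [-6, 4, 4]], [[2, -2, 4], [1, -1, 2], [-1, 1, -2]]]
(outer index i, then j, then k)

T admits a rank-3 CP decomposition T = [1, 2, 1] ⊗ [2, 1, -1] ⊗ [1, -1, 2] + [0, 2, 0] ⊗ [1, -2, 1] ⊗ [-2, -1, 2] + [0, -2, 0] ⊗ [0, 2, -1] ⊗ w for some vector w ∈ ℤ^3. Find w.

Subtract the known terms from T to get the rank-1 residual R = [0, -2, 0] ⊗ [0, 2, -1] ⊗ w, so R[i,j,k] = a[i]·b[j]·w[k]. Pick indices with nonzero a[1]·b[1] = (-2)·(2) = -4. Only the fibre through (1,1,·) is needed: R[1,1,:] = T[1,1,:] − Σₗ aₗ[1]bₗ[1]cₗ = [10, -6, -12] − (2)·(1)·[1, -1, 2] − (2)·(-2)·[-2, -1, 2] = [0, -8, -8]. Then w[k] = R[1,1,k] / -4 for each k, giving w = [0, -8, -8] / -4 = [0, 2, 2].

w = [0, 2, 2]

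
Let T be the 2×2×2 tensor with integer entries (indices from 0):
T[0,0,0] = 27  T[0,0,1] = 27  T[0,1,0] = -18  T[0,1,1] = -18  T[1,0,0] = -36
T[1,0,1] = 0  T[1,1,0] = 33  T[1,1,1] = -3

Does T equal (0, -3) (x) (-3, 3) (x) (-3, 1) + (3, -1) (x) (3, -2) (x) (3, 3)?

Yes

Reconstruct entrywise from the claimed factors. For example, T[0,1,1] = -18 and Σₗ aₗ[0]bₗ[1]cₗ[1] = (0)·(3)·(1) + (3)·(-2)·(3) = -18; checking all 8 entries, every one matches. The claim holds.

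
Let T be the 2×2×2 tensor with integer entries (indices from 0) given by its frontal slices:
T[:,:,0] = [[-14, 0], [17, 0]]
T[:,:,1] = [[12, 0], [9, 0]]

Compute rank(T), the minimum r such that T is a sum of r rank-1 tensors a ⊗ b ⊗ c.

Lower bound: the mode-1 unfolding of T (rows indexed by i, columns by (j,k) = (0,0), (0,1), (1,0), (1,1)) is [[-14, 12, 0, 0], [17, 9, 0, 0]].
There the 2×2 minor on rows i ∈ {0, 1}, columns (j,k) ∈ {(0,0), (0,1)} is det [[-14, 12], [17, 9]] = -330 ≠ 0, so this unfolding has rank ≥ 2; CP rank is at least every unfolding rank, so rank(T) ≥ 2. (Unfolding ranks only ever bound the CP rank from below — rank(T) can be strictly larger than all of them — so the matching upper bound has to come from an explicit 2-term decomposition.)
Upper bound — finding two terms. Every mode-2 slice of T is a multiple of one matrix: T[:,j,:] = b[j]·M with b = [1, 0] and M = [[-14, 12], [17, 9]] (rows indexed by i, columns by k). So it suffices to write M as a sum of two rank-1 matrices.
Splitting M by its rows (i = 0, 1), M = [1, 0][-14, 12]ᵀ + [0, 1][17, 9]ᵀ.
Hence T = [1, 0] ⊗ [1, 0] ⊗ [-14, 12] + [0, 1] ⊗ [1, 0] ⊗ [17, 9], so rank(T) ≤ 2.
These bounds meet, so rank(T) = 2.
Check entry T[1,0,0] = 17: (0)·(1)·(-14) + (1)·(1)·(17) = 17.

2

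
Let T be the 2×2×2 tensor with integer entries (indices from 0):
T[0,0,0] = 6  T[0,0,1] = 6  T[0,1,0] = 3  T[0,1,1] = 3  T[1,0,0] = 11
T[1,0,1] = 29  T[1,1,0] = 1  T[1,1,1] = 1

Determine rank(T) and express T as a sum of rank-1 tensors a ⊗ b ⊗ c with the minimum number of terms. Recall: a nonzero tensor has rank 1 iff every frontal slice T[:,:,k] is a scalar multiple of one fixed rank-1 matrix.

Lower bound: the mode-2 unfolding of T (rows indexed by j, columns by (i,k) = (0,0), (0,1), (1,0), (1,1)) is [[6, 6, 11, 29], [3, 3, 1, 1]].
There the 2×2 minor on rows j ∈ {0, 1}, columns (i,k) ∈ {(0,0), (1,0)} is det [[6, 11], [3, 1]] = -27 ≠ 0, so this unfolding has rank ≥ 2; CP rank is at least every unfolding rank, so rank(T) ≥ 2. (This is only a lower bound: in general the CP rank may exceed every unfolding rank, so we still need to exhibit 2 rank-1 terms summing to T.)
Upper bound — finding two terms. Write S_k = T[:,:,k] for the frontal slices: S₀ = [[6, 3], [11, 1]], S₁ = [[6, 3], [29, 1]].
If T = a₁ ⊗ b₁ ⊗ c₁ + a₂ ⊗ b₂ ⊗ c₂ then each S_k = c₁[k]·a₁b₁ᵀ + c₂[k]·a₂b₂ᵀ. S₀ and S₁ are linearly independent, so a₁b₁ᵀ and a₂b₂ᵀ must span the same plane of matrices: they are the rank-1 matrices of the form x·S₀ + y·S₁.
det(x·S₀ + y·S₁) is −27·x² − 108·xy − 81·y² = (-27)·(x + 3·y)(x + y), vanishing at (x:y) = (3:-1) and (1:-1).
M₁ = 3·S₀ − S₁ = [[12, 6], [4, 2]] = 2·[3, 1][2, 1]ᵀ and M₂ = S₀ − S₁ = [[0, 0], [-18, 0]] = (-18)·[0, 1][1, 0]ᵀ, so take a₁ = [3, 1], b₁ = [2, 1], a₂ = [0, 1], b₂ = [1, 0].
Each slice is an integer combination of E₁ = a₁b₁ᵀ and E₂ = a₂b₂ᵀ: S₀ = E₁ + 9·E₂, S₁ = E₁ + 27·E₂; reading off coefficients, c₁ = [1, 1] and c₂ = [9, 27].
Hence T = [3, 1] ⊗ [2, 1] ⊗ [1, 1] + [0, 1] ⊗ [1, 0] ⊗ [9, 27], so rank(T) ≤ 2.
These bounds meet, so rank(T) = 2.

rank(T) = 2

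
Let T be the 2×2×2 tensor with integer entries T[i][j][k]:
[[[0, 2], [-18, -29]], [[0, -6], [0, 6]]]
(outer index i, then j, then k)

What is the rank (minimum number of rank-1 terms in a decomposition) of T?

2

Lower bound: the mode-2 unfolding of T (rows indexed by j, columns by (i,k) = (0,0), (0,1), (1,0), (1,1)) is [[0, 2, 0, -6], [-18, -29, 0, 6]].
There the 2×2 minor on rows j ∈ {0, 1}, columns (i,k) ∈ {(0,0), (0,1)} is det [[0, 2], [-18, -29]] = 36 ≠ 0, so this unfolding has rank ≥ 2; CP rank is at least every unfolding rank, so rank(T) ≥ 2. (Flattening ranks never certify an upper bound on CP rank; for that we must actually write T with 2 rank-1 terms.)
Upper bound — finding two terms. Write S_k = T[:,:,k] for the frontal slices: S₀ = [[0, -18], [0, 0]], S₁ = [[2, -29], [-6, 6]].
If T = a₁ (x) b₁ (x) c₁ + a₂ (x) b₂ (x) c₂ then each S_k = c₁[k]·a₁b₁ᵀ + c₂[k]·a₂b₂ᵀ. S₀ and S₁ are linearly independent, so a₁b₁ᵀ and a₂b₂ᵀ must span the same plane of matrices: they are the rank-1 matrices of the form x·S₀ + y·S₁.
det(x·S₀ + y·S₁) is −108·xy − 162·y² = (-54)·(2·x + 3·y)(y), vanishing at (x:y) = (3:-2) and (1:0).
M₁ = 3·S₀ − 2·S₁ = [[-4, 4], [12, -12]] = (-4)·[1, -3][1, -1]ᵀ and M₂ = S₀ = [[0, -18], [0, 0]] = (-18)·[1, 0][0, 1]ᵀ, so take a₁ = [1, -3], b₁ = [1, -1], a₂ = [1, 0], b₂ = [0, 1].
Each slice is an integer combination of E₁ = a₁b₁ᵀ and E₂ = a₂b₂ᵀ: S₀ = −18·E₂, S₁ = 2·E₁ − 27·E₂; reading off coefficients, c₁ = [0, 2] and c₂ = [-18, -27].
Hence T = [1, -3] (x) [1, -1] (x) [0, 2] + [1, 0] (x) [0, 1] (x) [-18, -27], so rank(T) ≤ 2.
These bounds meet, so rank(T) = 2.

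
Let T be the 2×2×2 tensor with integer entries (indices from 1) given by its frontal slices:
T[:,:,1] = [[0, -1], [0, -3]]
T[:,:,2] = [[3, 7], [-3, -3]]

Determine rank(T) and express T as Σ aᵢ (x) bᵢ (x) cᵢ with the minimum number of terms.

Lower bound: the mode-3 unfolding of T (rows indexed by k, columns by (i,j) = (1,1), (1,2), (2,1), (2,2)) is [[0, -1, 0, -3], [3, 7, -3, -3]].
There the 2×2 minor on rows k ∈ {1, 2}, columns (i,j) ∈ {(1,1), (1,2)} is det [[0, -1], [3, 7]] = 3 ≠ 0, so this unfolding has rank ≥ 2; CP rank is at least every unfolding rank, so rank(T) ≥ 2. (This is only a lower bound: in general the CP rank may exceed every unfolding rank, so we still need to exhibit 2 rank-1 terms summing to T.)
Upper bound — finding two terms. Write S_k = T[:,:,k] for the frontal slices: S₁ = [[0, -1], [0, -3]], S₂ = [[3, 7], [-3, -3]].
If T = a₁ (x) b₁ (x) c₁ + a₂ (x) b₂ (x) c₂ then each S_k = c₁[k]·a₁b₁ᵀ + c₂[k]·a₂b₂ᵀ. S₁ and S₂ are linearly independent, so a₁b₁ᵀ and a₂b₂ᵀ must span the same plane of matrices: they are the rank-1 matrices of the form x·S₁ + y·S₂.
det(x·S₁ + y·S₂) is −12·xy + 12·y² = (-12)·(x − y)(y), vanishing at (x:y) = (1:1) and (1:0).
M₁ = S₁ + S₂ = [[3, 6], [-3, -6]] = 3·[1, -1][1, 2]ᵀ and M₂ = S₁ = [[0, -1], [0, -3]] = −[1, 3][0, 1]ᵀ, so take a₁ = [1, -1], b₁ = [1, 2], a₂ = [1, 3], b₂ = [0, 1].
Each slice is an integer combination of E₁ = a₁b₁ᵀ and E₂ = a₂b₂ᵀ: S₁ = −E₂, S₂ = 3·E₁ + E₂; reading off coefficients, c₁ = [0, 3] and c₂ = [-1, 1].
Hence T = [1, -1] (x) [1, 2] (x) [0, 3] + [1, 3] (x) [0, 1] (x) [-1, 1], so rank(T) ≤ 2.
These bounds meet, so rank(T) = 2.

rank(T) = 2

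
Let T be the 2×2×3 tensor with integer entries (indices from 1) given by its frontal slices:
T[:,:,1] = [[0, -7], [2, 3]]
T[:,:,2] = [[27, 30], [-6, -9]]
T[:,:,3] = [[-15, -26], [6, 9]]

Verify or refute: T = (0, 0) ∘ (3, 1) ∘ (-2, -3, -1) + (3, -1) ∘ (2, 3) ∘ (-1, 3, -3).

No

Reconstruct entry (1,1,1) from the claimed factors: Σₗ aₗ[1]bₗ[1]cₗ[1] = (0)·(3)·(-2) + (3)·(2)·(-1) = -6, but T[1,1,1] = 0. The claim is false.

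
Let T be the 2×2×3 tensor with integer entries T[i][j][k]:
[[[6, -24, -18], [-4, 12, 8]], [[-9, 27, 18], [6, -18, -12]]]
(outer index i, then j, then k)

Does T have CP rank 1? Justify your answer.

No

The mode-1 unfolding of T (rows indexed by i, columns by (j,k) = (0,0), (0,1), (0,2), (1,0), (1,1), (1,2)) is [[6, -24, -18, -4, 12, 8], [-9, 27, 18, 6, -18, -12]].
There the 2×2 minor on rows i ∈ {0, 1}, columns (j,k) ∈ {(0,0), (0,1)} is det [[6, -24], [-9, 27]] = -54 ≠ 0, so this unfolding has rank ≥ 2; CP rank is at least every unfolding rank, so rank(T) ≥ 2.
In particular rank(T) ≥ 2 > 1, so T is not rank-1.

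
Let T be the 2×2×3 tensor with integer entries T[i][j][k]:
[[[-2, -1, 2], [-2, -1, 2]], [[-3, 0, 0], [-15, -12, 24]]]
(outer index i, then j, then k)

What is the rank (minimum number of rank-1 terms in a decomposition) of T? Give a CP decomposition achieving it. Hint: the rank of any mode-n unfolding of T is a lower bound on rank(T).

rank(T) = 2

Lower bound: the mode-1 unfolding of T (rows indexed by i, columns by (j,k) = (0,0), (0,1), (0,2), (1,0), (1,1), (1,2)) is [[-2, -1, 2, -2, -1, 2], [-3, 0, 0, -15, -12, 24]].
There the 2×2 minor on rows i ∈ {0, 1}, columns (j,k) ∈ {(0,0), (0,1)} is det [[-2, -1], [-3, 0]] = -3 ≠ 0, so this unfolding has rank ≥ 2; CP rank is at least every unfolding rank, so rank(T) ≥ 2. (Unfolding ranks only ever bound the CP rank from below — rank(T) can be strictly larger than all of them — so the matching upper bound has to come from an explicit 2-term decomposition.)
Upper bound — finding two terms. Write S_k = T[:,:,k] for the frontal slices: S₀ = [[-2, -2], [-3, -15]], S₁ = [[-1, -1], [0, -12]], S₂ = [[2, 2], [0, 24]].
If T = a₁ ⊗ b₁ ⊗ c₁ + a₂ ⊗ b₂ ⊗ c₂ then each S_k = c₁[k]·a₁b₁ᵀ + c₂[k]·a₂b₂ᵀ. S₀ and S₁ are linearly independent, so a₁b₁ᵀ and a₂b₂ᵀ must span the same plane of matrices: they are the rank-1 matrices of the form x·S₀ + y·S₁.
det(x·S₀ + y·S₁) is 24·x² + 36·xy + 12·y² = 12·(x + y)(2·x + y), vanishing at (x:y) = (1:-1) and (1:-2).
M₁ = S₀ − S₁ = [[-1, -1], [-3, -3]] = −[1, 3][1, 1]ᵀ and M₂ = S₀ − 2·S₁ = [[0, 0], [-3, 9]] = (-3)·[0, 1][1, -3]ᵀ, so take a₁ = [1, 3], b₁ = [1, 1], a₂ = [0, 1], b₂ = [1, -3].
Each slice is an integer combination of E₁ = a₁b₁ᵀ and E₂ = a₂b₂ᵀ: S₀ = −2·E₁ + 3·E₂, S₁ = −E₁ + 3·E₂, S₂ = 2·E₁ − 6·E₂; reading off coefficients, c₁ = [-2, -1, 2] and c₂ = [3, 3, -6].
Hence T = [1, 3] ⊗ [1, 1] ⊗ [-2, -1, 2] + [0, 1] ⊗ [1, -3] ⊗ [3, 3, -6], so rank(T) ≤ 2.
These bounds meet, so rank(T) = 2.
Check entry T[0,1,0] = -2: (1)·(1)·(-2) + (0)·(-3)·(3) = -2.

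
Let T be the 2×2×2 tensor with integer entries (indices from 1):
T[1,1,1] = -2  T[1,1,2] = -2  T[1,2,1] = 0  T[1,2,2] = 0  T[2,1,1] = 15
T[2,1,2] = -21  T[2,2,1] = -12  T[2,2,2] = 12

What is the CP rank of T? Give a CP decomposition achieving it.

rank(T) = 2

Lower bound: in the mode-1 unfolding of T (rows indexed by i, columns by (j,k)) the 2×2 minor on rows i ∈ {1, 2}, columns (j,k) ∈ {(1,1), (1,2)} is det [[-2, -2], [15, -21]] = 72 ≠ 0, so that unfolding has rank ≥ 2 and hence rank(T) ≥ 2 (CP rank is at least every unfolding rank, though it can be larger).
Upper bound: with S_k = T[:,:,k], the two rank-1 terms a₁b₁ᵀ, a₂b₂ᵀ are the rank-1 members of the pencil x·S₁ + y·S₂.
det(x·S₁ + y·S₂) is 24·x² − 24·y² = 24·(x − y)(x + y), vanishing at (x:y) = (1:1) and (1:-1).
M₁ = S₁ + S₂ = [[-4, 0], [-6, 0]] = (-2)·[2, 3][1, 0]ᵀ and M₂ = S₁ − S₂ = [[0, 0], [36, -24]] = 12·[0, 1][3, -2]ᵀ, so take a₁ = [2, 3], b₁ = [1, 0], a₂ = [0, 1], b₂ = [3, -2].
Each slice is an integer combination of E₁ = a₁b₁ᵀ and E₂ = a₂b₂ᵀ: S₁ = −E₁ + 6·E₂, S₂ = −E₁ − 6·E₂; reading off coefficients, c₁ = [-1, -1] and c₂ = [6, -6].
Hence T = [2, 3] ⊗ [1, 0] ⊗ [-1, -1] + [0, 1] ⊗ [3, -2] ⊗ [6, -6], so rank(T) ≤ 2.
These bounds meet, so rank(T) = 2.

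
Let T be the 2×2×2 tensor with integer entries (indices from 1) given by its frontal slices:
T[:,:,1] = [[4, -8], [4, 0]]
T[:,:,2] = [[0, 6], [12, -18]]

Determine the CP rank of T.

2

Lower bound: the mode-1 unfolding of T (rows indexed by i, columns by (j,k) = (1,1), (1,2), (2,1), (2,2)) is [[4, 0, -8, 6], [4, 12, 0, -18]].
There the 2×2 minor on rows i ∈ {1, 2}, columns (j,k) ∈ {(1,1), (1,2)} is det [[4, 0], [4, 12]] = 48 ≠ 0, so this unfolding has rank ≥ 2; CP rank is at least every unfolding rank, so rank(T) ≥ 2. (This is only a lower bound: in general the CP rank may exceed every unfolding rank, so we still need to exhibit 2 rank-1 terms summing to T.)
Upper bound — finding two terms. Write S_k = T[:,:,k] for the frontal slices: S₁ = [[4, -8], [4, 0]], S₂ = [[0, 6], [12, -18]].
If T = a₁ ⊗ b₁ ⊗ c₁ + a₂ ⊗ b₂ ⊗ c₂ then each S_k = c₁[k]·a₁b₁ᵀ + c₂[k]·a₂b₂ᵀ. S₁ and S₂ are linearly independent, so a₁b₁ᵀ and a₂b₂ᵀ must span the same plane of matrices: they are the rank-1 matrices of the form x·S₁ + y·S₂.
det(x·S₁ + y·S₂) is 32·x² − 72·y² = 8·(2·x − 3·y)(2·x + 3·y), vanishing at (x:y) = (3:2) and (3:-2).
M₁ = 3·S₁ + 2·S₂ = [[12, -12], [36, -36]] = 12·[1, 3][1, -1]ᵀ and M₂ = 3·S₁ − 2·S₂ = [[12, -36], [-12, 36]] = 12·[1, -1][1, -3]ᵀ, so take a₁ = [1, 3], b₁ = [1, -1], a₂ = [1, -1], b₂ = [1, -3].
Each slice is an integer combination of E₁ = a₁b₁ᵀ and E₂ = a₂b₂ᵀ: S₁ = 2·E₁ + 2·E₂, S₂ = 3·E₁ − 3·E₂; reading off coefficients, c₁ = [2, 3] and c₂ = [2, -3].
Hence T = [1, 3] ⊗ [1, -1] ⊗ [2, 3] + [1, -1] ⊗ [1, -3] ⊗ [2, -3], so rank(T) ≤ 2.
These bounds meet, so rank(T) = 2.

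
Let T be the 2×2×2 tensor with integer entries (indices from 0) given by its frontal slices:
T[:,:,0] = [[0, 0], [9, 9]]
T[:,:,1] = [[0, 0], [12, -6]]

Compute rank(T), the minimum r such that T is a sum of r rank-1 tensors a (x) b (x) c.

2

Lower bound: the mode-3 unfolding of T (rows indexed by k, columns by (i,j) = (0,0), (0,1), (1,0), (1,1)) is [[0, 0, 9, 9], [0, 0, 12, -6]].
There the 2×2 minor on rows k ∈ {0, 1}, columns (i,j) ∈ {(1,0), (1,1)} is det [[9, 9], [12, -6]] = -162 ≠ 0, so this unfolding has rank ≥ 2; CP rank is at least every unfolding rank, so rank(T) ≥ 2. (Flattening ranks never certify an upper bound on CP rank; for that we must actually write T with 2 rank-1 terms.)
Upper bound — finding two terms. Every mode-1 slice of T is a multiple of one matrix: T[i,:,:] = a[i]·M with a = [0, 1] and M = [[9, 12], [9, -6]] (rows indexed by j, columns by k). So it suffices to write M as a sum of two rank-1 matrices.
Splitting M by its rows (j = 0, 1), M = [1, 0][9, 12]ᵀ + [0, 1][9, -6]ᵀ.
Hence T = [0, 1] (x) [1, 0] (x) [9, 12] + [0, 1] (x) [0, 1] (x) [9, -6], so rank(T) ≤ 2.
These bounds meet, so rank(T) = 2.
Check entry T[1,0,0] = 9: (1)·(1)·(9) + (1)·(0)·(9) = 9.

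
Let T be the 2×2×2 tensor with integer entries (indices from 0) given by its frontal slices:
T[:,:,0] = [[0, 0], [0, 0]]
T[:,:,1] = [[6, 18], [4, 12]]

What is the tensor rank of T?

1

Lower bound: T ≠ 0 (e.g. T[0,0,1] = 6), so rank(T) ≥ 1.
Upper bound: the mode-1 fibre T[:,0,1] = [6, 4] gives a = (3, 2) (primitive direction); the mode-2 fibre T[0,:,1] = [6, 18] gives b = (1, 3); then c[k] = T[0,0,k] / (a[0]·b[0]) = [0, 6] / 3 = (0, 2).
Expanding (3, 2) (x) (1, 3) (x) (0, 2) reproduces all 8 entries of T, so T = (3, 2) (x) (1, 3) (x) (0, 2) and rank(T) ≤ 1.
These bounds meet, so rank(T) = 1.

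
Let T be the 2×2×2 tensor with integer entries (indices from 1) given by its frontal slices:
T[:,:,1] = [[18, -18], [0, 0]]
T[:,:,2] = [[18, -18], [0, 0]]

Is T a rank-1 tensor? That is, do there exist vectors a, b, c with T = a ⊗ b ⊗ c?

Yes

If T = a ⊗ b ⊗ c then every fibre of T is a multiple of the corresponding factor, so read the factors off the fibres through the nonzero entry T[1,1,1] = 18.
The mode-1 fibre T[:,1,1] = [18, 0] gives a = [1, 0] (primitive direction); the mode-2 fibre T[1,:,1] = [18, -18] gives b = [1, -1]; then c[k] = T[1,1,k] / (a[1]·b[1]) = [18, 18] / 1 = [18, 18].
Expanding [1, 0] ⊗ [1, -1] ⊗ [18, 18] reproduces all 8 entries of T, so T = [1, 0] ⊗ [1, -1] ⊗ [18, 18] and rank(T) ≤ 1.
Equivalently every frontal slice T[:,:,k] is c[k] times the rank-1 matrix [1, 0] ⊗ [1, -1]. So T has rank 1 (it is nonzero).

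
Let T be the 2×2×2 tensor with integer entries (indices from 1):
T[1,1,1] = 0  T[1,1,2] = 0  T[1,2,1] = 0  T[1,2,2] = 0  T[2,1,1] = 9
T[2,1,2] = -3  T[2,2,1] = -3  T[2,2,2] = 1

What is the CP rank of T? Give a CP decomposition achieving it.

Lower bound: T ≠ 0 (e.g. T[2,1,1] = 9), so rank(T) ≥ 1.
Upper bound: the mode-1 fibre T[:,1,1] = [0, 9] gives a = [0, 1] (primitive direction); the mode-2 fibre T[2,:,1] = [9, -3] gives b = [3, -1]; then c[k] = T[2,1,k] / (a[2]·b[1]) = [9, -3] / 3 = [3, -1].
Expanding [0, 1] (x) [3, -1] (x) [3, -1] reproduces all 8 entries of T, so T = [0, 1] (x) [3, -1] (x) [3, -1] and rank(T) ≤ 1.
These bounds meet, so rank(T) = 1.

rank(T) = 1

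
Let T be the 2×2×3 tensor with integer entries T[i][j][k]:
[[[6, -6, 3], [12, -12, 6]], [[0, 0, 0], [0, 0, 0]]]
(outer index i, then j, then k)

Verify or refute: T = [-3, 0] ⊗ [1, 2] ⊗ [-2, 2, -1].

Reconstruct entrywise from the claimed factors. For example, T[1,1,2] = 0 and Σₗ aₗ[1]bₗ[1]cₗ[2] = (0)·(2)·(-1) = 0; checking all 12 entries, every one matches. The claim holds.

Yes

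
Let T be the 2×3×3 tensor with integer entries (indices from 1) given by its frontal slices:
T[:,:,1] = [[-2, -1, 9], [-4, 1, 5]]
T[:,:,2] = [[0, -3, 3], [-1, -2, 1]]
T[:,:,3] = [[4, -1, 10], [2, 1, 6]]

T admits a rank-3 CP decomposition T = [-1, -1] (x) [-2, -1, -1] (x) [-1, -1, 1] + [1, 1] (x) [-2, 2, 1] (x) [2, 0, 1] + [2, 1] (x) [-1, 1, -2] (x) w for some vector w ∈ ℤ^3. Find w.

Subtract the known terms from T to get the rank-1 residual R = [2, 1] (x) [-1, 1, -2] (x) w, so R[i,j,k] = a[i]·b[j]·w[k]. Pick indices with nonzero a[1]·b[1] = (2)·(-1) = -2. Only the fibre through (1,1,·) is needed: R[1,1,:] = T[1,1,:] − Σₗ aₗ[1]bₗ[1]cₗ = [-2, 0, 4] − (-1)·(-2)·[-1, -1, 1] − (1)·(-2)·[2, 0, 1] = [4, 2, 4]. Then w[k] = R[1,1,k] / -2 for each k, giving w = [4, 2, 4] / -2 = [-2, -1, -2].

w = [-2, -1, -2]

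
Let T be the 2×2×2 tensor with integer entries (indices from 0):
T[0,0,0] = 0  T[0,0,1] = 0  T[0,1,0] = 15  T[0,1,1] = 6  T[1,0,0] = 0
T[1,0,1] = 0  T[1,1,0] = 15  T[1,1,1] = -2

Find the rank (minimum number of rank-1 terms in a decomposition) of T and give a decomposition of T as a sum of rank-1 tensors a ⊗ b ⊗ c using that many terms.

rank(T) = 2

Lower bound: in the mode-1 unfolding of T (rows indexed by i, columns by (j,k)) the 2×2 minor on rows i ∈ {0, 1}, columns (j,k) ∈ {(1,0), (1,1)} is det [[15, 6], [15, -2]] = -120 ≠ 0, so that unfolding has rank ≥ 2 and hence rank(T) ≥ 2 (CP rank is at least every unfolding rank, though it can be larger).
Upper bound: T[:,j,:] = b[j]·M for every slice, with b = (0, 1) and M = [[15, 6], [15, -2]] (rows i, columns k).
Splitting M by its rows (i = 0, 1), M = (1, 0)(15, 6)ᵀ + (0, 1)(15, -2)ᵀ.
Hence T = (1, 0) ⊗ (0, 1) ⊗ (15, 6) + (0, 1) ⊗ (0, 1) ⊗ (15, -2), so rank(T) ≤ 2.
These bounds meet, so rank(T) = 2.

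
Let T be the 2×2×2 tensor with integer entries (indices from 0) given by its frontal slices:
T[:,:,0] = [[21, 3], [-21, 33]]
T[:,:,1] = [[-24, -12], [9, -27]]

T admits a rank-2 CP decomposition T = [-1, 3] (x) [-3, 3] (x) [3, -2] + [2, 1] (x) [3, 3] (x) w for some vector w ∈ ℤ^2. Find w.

Subtract the known terms from T to get the rank-1 residual R = [2, 1] (x) [3, 3] (x) w, so R[i,j,k] = a[i]·b[j]·w[k]. Pick indices with nonzero a[0]·b[0] = (2)·(3) = 6. Only the fibre through (0,0,·) is needed: R[0,0,:] = T[0,0,:] − Σₗ aₗ[0]bₗ[0]cₗ = [21, -24] − (-1)·(-3)·[3, -2] = [12, -18]. Then w[k] = R[0,0,k] / 6 for each k, giving w = [12, -18] / 6 = [2, -3].

w = [2, -3]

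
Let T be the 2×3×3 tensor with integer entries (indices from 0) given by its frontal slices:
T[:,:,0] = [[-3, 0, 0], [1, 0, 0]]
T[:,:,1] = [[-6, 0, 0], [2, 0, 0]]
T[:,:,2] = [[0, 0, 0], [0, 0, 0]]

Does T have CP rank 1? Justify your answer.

Yes

If T = a ⊗ b ⊗ c then every fibre of T is a multiple of the corresponding factor, so read the factors off the fibres through the nonzero entry T[0,0,0] = -3.
The mode-1 fibre T[:,0,0] = [-3, 1] gives a = (3, -1) (primitive direction); the mode-2 fibre T[0,:,0] = [-3, 0, 0] gives b = (1, 0, 0); then c[k] = T[0,0,k] / (a[0]·b[0]) = [-3, -6, 0] / 3 = (-1, -2, 0).
Expanding (3, -1) ⊗ (1, 0, 0) ⊗ (-1, -2, 0) reproduces all 18 entries of T, so T = (3, -1) ⊗ (1, 0, 0) ⊗ (-1, -2, 0) and rank(T) ≤ 1.
Equivalently every frontal slice T[:,:,k] is c[k] times the rank-1 matrix (3, -1) ⊗ (1, 0, 0). So T has rank 1 (it is nonzero).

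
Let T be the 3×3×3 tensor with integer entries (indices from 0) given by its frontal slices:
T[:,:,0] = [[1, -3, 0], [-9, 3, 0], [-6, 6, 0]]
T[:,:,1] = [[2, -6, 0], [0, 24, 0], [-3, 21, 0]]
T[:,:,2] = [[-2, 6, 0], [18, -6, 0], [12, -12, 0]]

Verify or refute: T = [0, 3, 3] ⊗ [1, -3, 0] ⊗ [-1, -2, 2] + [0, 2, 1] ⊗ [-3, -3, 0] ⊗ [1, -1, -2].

Reconstruct entry (0,0,0) from the claimed factors: Σₗ aₗ[0]bₗ[0]cₗ[0] = (0)·(1)·(-1) + (0)·(-3)·(1) = 0, but T[0,0,0] = 1. The claim is false.

No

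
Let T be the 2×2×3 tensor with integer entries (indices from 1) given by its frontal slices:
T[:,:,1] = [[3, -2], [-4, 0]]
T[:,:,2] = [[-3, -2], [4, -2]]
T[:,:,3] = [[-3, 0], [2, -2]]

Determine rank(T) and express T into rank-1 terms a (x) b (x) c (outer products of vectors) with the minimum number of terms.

rank(T) = 3

Lower bound: the mode-3 unfolding of T (rows indexed by k, columns by (i,j) = (1,1), (1,2), (2,1), (2,2)) is [[3, -2, -4, 0], [-3, -2, 4, -2], [-3, 0, 2, -2]].
There the 3×3 minor on rows k ∈ {1, 2, 3}, columns (i,j) ∈ {(1,1), (1,2), (2,1)} is det [[3, -2, -4], [-3, -2, 4], [-3, 0, 2]] = 24 ≠ 0, so this unfolding has rank ≥ 3; CP rank is at least every unfolding rank, so rank(T) ≥ 3. (Flattening ranks never certify an upper bound on CP rank; for that we must actually write T with 3 rank-1 terms.)
Upper bound: T is a sum of 3 rank-1 terms, T = [1, -2] (x) [1, 0] (x) [2, -2, -1] + [1, 0] (x) [1, -2] (x) [1, -1, -2] + [2, 1] (x) [0, 1] (x) [0, -2, -2] (one valid choice — decompositions are not unique — normalised so each a, b is primitive with positive first nonzero entry; check it by expanding all entries), so rank(T) ≤ 3.
These bounds meet, so rank(T) = 3.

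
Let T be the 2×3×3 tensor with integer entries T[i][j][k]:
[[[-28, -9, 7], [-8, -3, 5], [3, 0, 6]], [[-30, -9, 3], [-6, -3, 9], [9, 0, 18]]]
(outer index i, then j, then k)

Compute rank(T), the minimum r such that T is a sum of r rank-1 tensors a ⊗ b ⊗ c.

Lower bound: the mode-3 unfolding of T (rows indexed by k, columns by (i,j) = (0,0), (0,1), (0,2), (1,0), (1,1), (1,2)) is [[-28, -8, 3, -30, -6, 9], [-9, -3, 0, -9, -3, 0], [7, 5, 6, 3, 9, 18]].
There the 2×2 minor on rows k ∈ {0, 1}, columns (i,j) ∈ {(0,0), (0,1)} is det [[-28, -8], [-9, -3]] = 12 ≠ 0, so this unfolding has rank ≥ 2; CP rank is at least every unfolding rank, so rank(T) ≥ 2. (Unfolding ranks only ever bound the CP rank from below — rank(T) can be strictly larger than all of them — so the matching upper bound has to come from an explicit 2-term decomposition.)
Upper bound — finding two terms. Write S_k = T[:,:,k] for the frontal slices: S₀ = [[-28, -8, 3], [-30, -6, 9]], S₁ = [[-9, -3, 0], [-9, -3, 0]], S₂ = [[7, 5, 6], [3, 9, 18]].
If T = a₁ ⊗ b₁ ⊗ c₁ + a₂ ⊗ b₂ ⊗ c₂ then each S_k = c₁[k]·a₁b₁ᵀ + c₂[k]·a₂b₂ᵀ. S₀ and S₁ are linearly independent, so a₁b₁ᵀ and a₂b₂ᵀ must span the same plane of matrices: they are the rank-1 matrices of the form x·S₀ + y·S₁.
The 2×2 minor of x·S₀ + y·S₁ on rows {0,1}, columns {0,1} is −72·x² − 24·xy = (-24)·(3·x + y)(x), vanishing at (x:y) = (1:-3) and (0:1).
M₁ = S₀ − 3·S₁ = [[-1, 1, 3], [-3, 3, 9]] = −[1, 3][1, -1, -3]ᵀ and M₂ = S₁ = [[-9, -3, 0], [-9, -3, 0]] = (-3)·[1, 1][3, 1, 0]ᵀ, so take a₁ = [1, 3], b₁ = [1, -1, -3], a₂ = [1, 1], b₂ = [3, 1, 0].
Each slice is an integer combination of E₁ = a₁b₁ᵀ and E₂ = a₂b₂ᵀ: S₀ = −E₁ − 9·E₂, S₁ = −3·E₂, S₂ = −2·E₁ + 3·E₂; reading off coefficients, c₁ = [-1, 0, -2] and c₂ = [-9, -3, 3].
Hence T = [1, 3] ⊗ [1, -1, -3] ⊗ [-1, 0, -2] + [1, 1] ⊗ [3, 1, 0] ⊗ [-9, -3, 3], so rank(T) ≤ 2.
These bounds meet, so rank(T) = 2.

2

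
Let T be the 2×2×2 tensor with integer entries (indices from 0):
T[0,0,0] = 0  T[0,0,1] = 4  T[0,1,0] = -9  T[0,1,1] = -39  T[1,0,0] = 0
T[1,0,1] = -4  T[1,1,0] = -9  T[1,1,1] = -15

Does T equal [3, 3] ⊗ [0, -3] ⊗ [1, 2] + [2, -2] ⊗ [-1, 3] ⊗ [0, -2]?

No

Reconstruct entry (0,1,1) from the claimed factors: Σₗ aₗ[0]bₗ[1]cₗ[1] = (3)·(-3)·(2) + (2)·(3)·(-2) = -30, but T[0,1,1] = -39. The claim is false.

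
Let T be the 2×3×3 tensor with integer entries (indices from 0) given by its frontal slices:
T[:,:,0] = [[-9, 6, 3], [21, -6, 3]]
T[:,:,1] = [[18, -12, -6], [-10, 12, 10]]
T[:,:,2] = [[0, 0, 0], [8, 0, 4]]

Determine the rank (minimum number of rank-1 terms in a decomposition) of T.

2

Lower bound: the mode-2 unfolding of T (rows indexed by j, columns by (i,k) = (0,0), (0,1), (0,2), (1,0), (1,1), (1,2)) is [[-9, 18, 0, 21, -10, 8], [6, -12, 0, -6, 12, 0], [3, -6, 0, 3, 10, 4]].
There the 2×2 minor on rows j ∈ {0, 1}, columns (i,k) ∈ {(0,0), (1,0)} is det [[-9, 21], [6, -6]] = -72 ≠ 0, so this unfolding has rank ≥ 2; CP rank is at least every unfolding rank, so rank(T) ≥ 2. (This is only a lower bound: in general the CP rank may exceed every unfolding rank, so we still need to exhibit 2 rank-1 terms summing to T.)
Upper bound — finding two terms. Write S_k = T[:,:,k] for the frontal slices: S₀ = [[-9, 6, 3], [21, -6, 3]], S₁ = [[18, -12, -6], [-10, 12, 10]], S₂ = [[0, 0, 0], [8, 0, 4]].
If T = a₁ ⊗ b₁ ⊗ c₁ + a₂ ⊗ b₂ ⊗ c₂ then each S_k = c₁[k]·a₁b₁ᵀ + c₂[k]·a₂b₂ᵀ. S₀ and S₁ are linearly independent, so a₁b₁ᵀ and a₂b₂ᵀ must span the same plane of matrices: they are the rank-1 matrices of the form x·S₀ + y·S₁.
The 2×2 minor of x·S₀ + y·S₁ on rows {0,1}, columns {0,1} is −72·x² + 96·xy + 96·y² = (-24)·(x − 2·y)(3·x + 2·y), vanishing at (x:y) = (2:1) and (2:-3).
M₁ = 2·S₀ + S₁ = [[0, 0, 0], [32, 0, 16]] = 16·(0, 1)(2, 0, 1)ᵀ and M₂ = 2·S₀ − 3·S₁ = [[-72, 48, 24], [72, -48, -24]] = (-24)·(1, -1)(3, -2, -1)ᵀ, so take a₁ = (0, 1), b₁ = (2, 0, 1), a₂ = (1, -1), b₂ = (3, -2, -1).
Each slice is an integer combination of E₁ = a₁b₁ᵀ and E₂ = a₂b₂ᵀ: S₀ = 6·E₁ − 3·E₂, S₁ = 4·E₁ + 6·E₂, S₂ = 4·E₁; reading off coefficients, c₁ = (6, 4, 4) and c₂ = (-3, 6, 0).
Hence T = (0, 1) ⊗ (2, 0, 1) ⊗ (6, 4, 4) + (1, -1) ⊗ (3, -2, -1) ⊗ (-3, 6, 0), so rank(T) ≤ 2.
These bounds meet, so rank(T) = 2.
Check entry T[1,1,0] = -6: (1)·(0)·(6) + (-1)·(-2)·(-3) = -6.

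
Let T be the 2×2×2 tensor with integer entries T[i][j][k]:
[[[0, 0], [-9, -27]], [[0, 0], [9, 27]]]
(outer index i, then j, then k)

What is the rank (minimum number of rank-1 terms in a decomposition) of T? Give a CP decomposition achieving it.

Lower bound: T ≠ 0 (e.g. T[0,1,0] = -9), so rank(T) ≥ 1.
Upper bound: if T = a ⊗ b ⊗ c then every fibre of T is a multiple of the corresponding factor, so read the factors off the fibres through the nonzero entry T[0,1,0] = -9.
The mode-1 fibre T[:,1,0] = [-9, 9] gives a = [1, -1] (primitive direction); the mode-2 fibre T[0,:,0] = [0, -9] gives b = [0, 1]; then c[k] = T[0,1,k] / (a[0]·b[1]) = [-9, -27] / 1 = [-9, -27].
Expanding [1, -1] ⊗ [0, 1] ⊗ [-9, -27] reproduces all 8 entries of T, so T = [1, -1] ⊗ [0, 1] ⊗ [-9, -27] and rank(T) ≤ 1.
These bounds meet, so rank(T) = 1.

rank(T) = 1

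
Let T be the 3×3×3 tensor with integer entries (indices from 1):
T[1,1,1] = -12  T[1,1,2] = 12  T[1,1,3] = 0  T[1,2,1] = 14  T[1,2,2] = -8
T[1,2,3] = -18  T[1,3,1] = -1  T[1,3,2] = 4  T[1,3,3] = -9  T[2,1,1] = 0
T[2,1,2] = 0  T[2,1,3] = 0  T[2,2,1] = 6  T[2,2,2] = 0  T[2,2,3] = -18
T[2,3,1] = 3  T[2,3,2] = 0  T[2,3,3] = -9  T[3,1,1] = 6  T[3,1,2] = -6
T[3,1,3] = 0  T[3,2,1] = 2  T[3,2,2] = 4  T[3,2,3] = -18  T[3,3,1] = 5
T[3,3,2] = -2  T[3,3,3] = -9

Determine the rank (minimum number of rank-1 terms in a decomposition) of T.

2

Lower bound: the mode-1 unfolding of T (rows indexed by i, columns by (j,k) = (1,1), (1,2), (1,3), (2,1), (2,2), (2,3), (3,1), (3,2), (3,3)) is [[-12, 12, 0, 14, -8, -18, -1, 4, -9], [0, 0, 0, 6, 0, -18, 3, 0, -9], [6, -6, 0, 2, 4, -18, 5, -2, -9]].
There the 2×2 minor on rows i ∈ {1, 2}, columns (j,k) ∈ {(1,1), (2,1)} is det [[-12, 14], [0, 6]] = -72 ≠ 0, so this unfolding has rank ≥ 2; CP rank is at least every unfolding rank, so rank(T) ≥ 2. (This is only a lower bound: in general the CP rank may exceed every unfolding rank, so we still need to exhibit 2 rank-1 terms summing to T.)
Upper bound — finding two terms. Write S_k = T[:,:,k] for the frontal slices: S₁ = [[-12, 14, -1], [0, 6, 3], [6, 2, 5]], S₂ = [[12, -8, 4], [0, 0, 0], [-6, 4, -2]], S₃ = [[0, -18, -9], [0, -18, -9], [0, -18, -9]].
If T = a₁ ⊗ b₁ ⊗ c₁ + a₂ ⊗ b₂ ⊗ c₂ then each S_k = c₁[k]·a₁b₁ᵀ + c₂[k]·a₂b₂ᵀ. S₁ and S₂ are linearly independent, so a₁b₁ᵀ and a₂b₂ᵀ must span the same plane of matrices: they are the rank-1 matrices of the form x·S₁ + y·S₂.
The 2×2 minor of x·S₁ + y·S₂ on rows {1,2}, columns {1,2} is −72·x² + 72·xy = (-72)·(x − y)(x), vanishing at (x:y) = (1:1) and (0:1).
M₁ = S₁ + S₂ = [[0, 6, 3], [0, 6, 3], [0, 6, 3]] = 3·[1, 1, 1][0, 2, 1]ᵀ and M₂ = S₂ = [[12, -8, 4], [0, 0, 0], [-6, 4, -2]] = 2·[2, 0, -1][3, -2, 1]ᵀ, so take a₁ = [1, 1, 1], b₁ = [0, 2, 1], a₂ = [2, 0, -1], b₂ = [3, -2, 1].
Each slice is an integer combination of E₁ = a₁b₁ᵀ and E₂ = a₂b₂ᵀ: S₁ = 3·E₁ − 2·E₂, S₂ = 2·E₂, S₃ = −9·E₁; reading off coefficients, c₁ = [3, 0, -9] and c₂ = [-2, 2, 0].
Hence T = [1, 1, 1] ⊗ [0, 2, 1] ⊗ [3, 0, -9] + [2, 0, -1] ⊗ [3, -2, 1] ⊗ [-2, 2, 0], so rank(T) ≤ 2.
These bounds meet, so rank(T) = 2.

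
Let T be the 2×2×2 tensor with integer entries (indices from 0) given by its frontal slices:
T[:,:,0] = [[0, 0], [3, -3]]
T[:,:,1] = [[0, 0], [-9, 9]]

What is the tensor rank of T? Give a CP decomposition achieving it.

Lower bound: T ≠ 0 (e.g. T[1,0,0] = 3), so rank(T) ≥ 1.
Upper bound: if T = a ⊗ b ⊗ c then every fibre of T is a multiple of the corresponding factor, so read the factors off the fibres through the nonzero entry T[1,0,0] = 3.
The mode-1 fibre T[:,0,0] = [0, 3] gives a = [0, 1] (primitive direction); the mode-2 fibre T[1,:,0] = [3, -3] gives b = [1, -1]; then c[k] = T[1,0,k] / (a[1]·b[0]) = [3, -9] / 1 = [3, -9].
Expanding [0, 1] ⊗ [1, -1] ⊗ [3, -9] reproduces all 8 entries of T, so T = [0, 1] ⊗ [1, -1] ⊗ [3, -9] and rank(T) ≤ 1.
These bounds meet, so rank(T) = 1.
Check entry T[0,0,0] = 0: (0)·(1)·(3) = 0.

rank(T) = 1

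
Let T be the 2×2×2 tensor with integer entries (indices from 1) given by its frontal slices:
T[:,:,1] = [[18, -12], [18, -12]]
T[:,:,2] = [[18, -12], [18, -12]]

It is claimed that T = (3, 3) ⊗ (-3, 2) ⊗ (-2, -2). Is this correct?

Reconstruct entrywise from the claimed factors. For example, T[2,1,2] = 18 and Σₗ aₗ[2]bₗ[1]cₗ[2] = (3)·(-3)·(-2) = 18; checking all 8 entries, every one matches. The claim holds.

Yes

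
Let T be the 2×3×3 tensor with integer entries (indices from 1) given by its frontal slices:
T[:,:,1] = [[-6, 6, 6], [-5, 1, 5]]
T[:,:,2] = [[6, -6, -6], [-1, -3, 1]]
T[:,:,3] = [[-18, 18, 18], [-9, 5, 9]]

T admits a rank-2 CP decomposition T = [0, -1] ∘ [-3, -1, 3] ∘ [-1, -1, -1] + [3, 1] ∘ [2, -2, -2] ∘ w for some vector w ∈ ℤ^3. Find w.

Subtract the known terms from T to get the rank-1 residual R = [3, 1] ∘ [2, -2, -2] ∘ w, so R[i,j,k] = a[i]·b[j]·w[k]. Pick indices with nonzero a[1]·b[1] = (3)·(2) = 6. Only the fibre through (1,1,·) is needed: R[1,1,:] = T[1,1,:] − Σₗ aₗ[1]bₗ[1]cₗ = [-6, 6, -18] − (0)·(-3)·[-1, -1, -1] = [-6, 6, -18]. Then w[k] = R[1,1,k] / 6 for each k, giving w = [-6, 6, -18] / 6 = [-1, 1, -3].

w = [-1, 1, -3]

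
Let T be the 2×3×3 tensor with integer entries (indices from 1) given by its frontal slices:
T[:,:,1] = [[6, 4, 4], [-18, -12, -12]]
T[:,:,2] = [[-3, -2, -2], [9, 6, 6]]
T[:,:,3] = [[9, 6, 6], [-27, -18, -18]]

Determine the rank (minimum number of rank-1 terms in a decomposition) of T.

1

Lower bound: T ≠ 0 (e.g. T[1,1,1] = 6), so rank(T) ≥ 1.
Upper bound: if T = a ⊗ b ⊗ c then every fibre of T is a multiple of the corresponding factor, so read the factors off the fibres through the nonzero entry T[1,1,1] = 6.
The mode-1 fibre T[:,1,1] = [6, -18] gives a = [1, -3] (primitive direction); the mode-2 fibre T[1,:,1] = [6, 4, 4] gives b = [3, 2, 2]; then c[k] = T[1,1,k] / (a[1]·b[1]) = [6, -3, 9] / 3 = [2, -1, 3].
Expanding [1, -3] ⊗ [3, 2, 2] ⊗ [2, -1, 3] reproduces all 18 entries of T, so T = [1, -3] ⊗ [3, 2, 2] ⊗ [2, -1, 3] and rank(T) ≤ 1.
These bounds meet, so rank(T) = 1.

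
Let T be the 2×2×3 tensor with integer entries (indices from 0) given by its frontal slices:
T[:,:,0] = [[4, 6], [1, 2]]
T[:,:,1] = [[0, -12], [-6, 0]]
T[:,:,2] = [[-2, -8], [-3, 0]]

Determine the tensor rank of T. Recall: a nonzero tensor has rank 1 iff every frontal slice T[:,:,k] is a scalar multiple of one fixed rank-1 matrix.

Lower bound: the mode-3 unfolding of T (rows indexed by k, columns by (i,j) = (0,0), (0,1), (1,0), (1,1)) is [[4, 6, 1, 2], [0, -12, -6, 0], [-2, -8, -3, 0]].
There the 3×3 minor on rows k ∈ {0, 1, 2}, columns (i,j) ∈ {(0,0), (0,1), (1,1)} is det [[4, 6, 2], [0, -12, 0], [-2, -8, 0]] = -48 ≠ 0, so this unfolding has rank ≥ 3; CP rank is at least every unfolding rank, so rank(T) ≥ 3. (Unfolding ranks only ever bound the CP rank from below — rank(T) can be strictly larger than all of them — so the matching upper bound has to come from an explicit 3-term decomposition.)
Upper bound: T is a sum of 3 rank-1 terms, T = [1, -1] (x) [1, -1] (x) [0, 4, 2] + [1, 0] (x) [1, 1] (x) [2, 0, -2] + [2, 1] (x) [1, 2] (x) [1, -2, -1] (one valid choice — decompositions are not unique — normalised so each a, b is primitive with positive first nonzero entry; check it by expanding all entries), so rank(T) ≤ 3.
These bounds meet, so rank(T) = 3.

3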